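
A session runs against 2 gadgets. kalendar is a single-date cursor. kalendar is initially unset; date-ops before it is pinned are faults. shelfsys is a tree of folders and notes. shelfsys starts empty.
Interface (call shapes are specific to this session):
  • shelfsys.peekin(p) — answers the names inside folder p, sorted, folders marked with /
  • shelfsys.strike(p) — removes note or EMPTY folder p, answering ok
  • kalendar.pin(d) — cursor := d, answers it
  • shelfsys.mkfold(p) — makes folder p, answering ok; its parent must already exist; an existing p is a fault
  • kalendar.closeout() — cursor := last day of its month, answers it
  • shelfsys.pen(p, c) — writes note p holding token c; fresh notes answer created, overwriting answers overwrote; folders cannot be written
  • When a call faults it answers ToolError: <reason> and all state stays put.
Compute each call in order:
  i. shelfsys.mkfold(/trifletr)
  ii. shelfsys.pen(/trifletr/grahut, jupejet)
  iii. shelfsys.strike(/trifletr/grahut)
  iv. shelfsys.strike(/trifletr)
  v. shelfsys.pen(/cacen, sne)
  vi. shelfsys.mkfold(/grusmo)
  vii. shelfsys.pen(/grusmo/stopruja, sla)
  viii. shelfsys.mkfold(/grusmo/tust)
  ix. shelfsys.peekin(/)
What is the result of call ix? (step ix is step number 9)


Answer: [cacen, grusmo/]

Derivation:
·→ shelfsys.mkfold(p: /trifletr)
·← ok
·→ shelfsys.pen(p: /trifletr/grahut, c: jupejet)
·← created
·→ shelfsys.strike(p: /trifletr/grahut)
·← ok
·→ shelfsys.strike(p: /trifletr)
·← ok
·→ shelfsys.pen(p: /cacen, c: sne)
·← created
·→ shelfsys.mkfold(p: /grusmo)
·← ok
·→ shelfsys.pen(p: /grusmo/stopruja, c: sla)
·← created
·→ shelfsys.mkfold(p: /grusmo/tust)
·← ok
·→ shelfsys.peekin(p: /)
·← [cacen, grusmo/]


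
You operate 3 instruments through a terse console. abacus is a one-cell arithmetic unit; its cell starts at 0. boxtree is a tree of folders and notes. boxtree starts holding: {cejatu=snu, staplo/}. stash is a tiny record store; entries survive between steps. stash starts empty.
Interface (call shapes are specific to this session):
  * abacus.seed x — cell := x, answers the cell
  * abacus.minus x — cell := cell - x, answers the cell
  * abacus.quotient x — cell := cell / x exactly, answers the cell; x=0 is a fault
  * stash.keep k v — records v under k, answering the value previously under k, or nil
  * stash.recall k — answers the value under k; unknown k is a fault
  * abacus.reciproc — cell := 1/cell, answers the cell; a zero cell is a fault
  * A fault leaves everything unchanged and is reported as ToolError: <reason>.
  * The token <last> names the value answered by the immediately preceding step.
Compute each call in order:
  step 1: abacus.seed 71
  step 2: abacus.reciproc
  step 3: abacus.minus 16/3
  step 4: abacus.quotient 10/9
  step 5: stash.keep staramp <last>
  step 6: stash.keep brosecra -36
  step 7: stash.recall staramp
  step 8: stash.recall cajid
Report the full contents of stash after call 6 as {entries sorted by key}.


Answer: {brosecra=-36, staramp=-3399/710}

Derivation:
→ abacus.seed(x→71)
← 71
→ abacus.reciproc()
← 1/71
→ abacus.minus(x→16/3)
← -1133/213
→ abacus.quotient(x→10/9)
← -3399/710
→ stash.keep(k→staramp, v→<last>)
← nil
→ stash.keep(k→brosecra, v→-36)
← nil
→ stash.recall(k→staramp)
← -3399/710
→ stash.recall(k→cajid)
← ToolError: no such key cajid


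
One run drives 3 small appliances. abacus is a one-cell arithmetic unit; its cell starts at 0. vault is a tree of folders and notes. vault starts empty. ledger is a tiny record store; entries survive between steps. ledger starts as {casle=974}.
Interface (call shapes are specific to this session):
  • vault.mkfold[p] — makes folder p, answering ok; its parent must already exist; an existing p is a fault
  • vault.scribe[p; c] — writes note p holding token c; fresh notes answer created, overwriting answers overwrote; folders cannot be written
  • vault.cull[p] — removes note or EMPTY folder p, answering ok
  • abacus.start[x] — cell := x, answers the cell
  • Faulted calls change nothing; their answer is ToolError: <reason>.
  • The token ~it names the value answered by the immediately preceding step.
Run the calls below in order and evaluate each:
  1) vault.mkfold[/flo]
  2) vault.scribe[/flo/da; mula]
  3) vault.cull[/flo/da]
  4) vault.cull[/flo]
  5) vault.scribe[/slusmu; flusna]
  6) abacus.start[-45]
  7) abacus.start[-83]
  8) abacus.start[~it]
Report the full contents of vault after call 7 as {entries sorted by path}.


! 1. vault.mkfold(p=/flo) ~> ok
! 2. vault.scribe(p=/flo/da, c=mula) ~> created
! 3. vault.cull(p=/flo/da) ~> ok
! 4. vault.cull(p=/flo) ~> ok
! 5. vault.scribe(p=/slusmu, c=flusna) ~> created
! 6. abacus.start(x=-45) ~> -45
! 7. abacus.start(x=-83) ~> -83
! 8. abacus.start(x=~it) ~> -83

Answer: {slusmu=flusna}


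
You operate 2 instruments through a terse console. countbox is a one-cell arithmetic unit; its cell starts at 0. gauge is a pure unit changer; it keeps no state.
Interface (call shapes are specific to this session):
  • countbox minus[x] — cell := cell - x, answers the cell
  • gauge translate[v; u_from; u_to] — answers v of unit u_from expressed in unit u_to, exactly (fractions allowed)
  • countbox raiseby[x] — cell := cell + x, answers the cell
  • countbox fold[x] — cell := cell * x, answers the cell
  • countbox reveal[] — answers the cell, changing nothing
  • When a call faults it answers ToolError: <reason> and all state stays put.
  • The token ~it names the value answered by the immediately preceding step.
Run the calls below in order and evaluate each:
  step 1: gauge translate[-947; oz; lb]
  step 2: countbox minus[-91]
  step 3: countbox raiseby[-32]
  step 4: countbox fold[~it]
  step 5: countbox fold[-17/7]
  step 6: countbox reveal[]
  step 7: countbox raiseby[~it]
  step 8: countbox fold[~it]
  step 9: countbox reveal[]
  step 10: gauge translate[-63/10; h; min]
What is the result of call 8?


% gauge translate -947 oz lb
  -947/16
% countbox minus -91
  91
% countbox raiseby -32
  59
% countbox fold ~it
  3481
% countbox fold -17/7
  -59177/7
% countbox reveal
  -59177/7
% countbox raiseby ~it
  -118354/7
% countbox fold ~it
  14007669316/49
% countbox reveal
  14007669316/49
% gauge translate -63/10 h min
  -378

Answer: 14007669316/49


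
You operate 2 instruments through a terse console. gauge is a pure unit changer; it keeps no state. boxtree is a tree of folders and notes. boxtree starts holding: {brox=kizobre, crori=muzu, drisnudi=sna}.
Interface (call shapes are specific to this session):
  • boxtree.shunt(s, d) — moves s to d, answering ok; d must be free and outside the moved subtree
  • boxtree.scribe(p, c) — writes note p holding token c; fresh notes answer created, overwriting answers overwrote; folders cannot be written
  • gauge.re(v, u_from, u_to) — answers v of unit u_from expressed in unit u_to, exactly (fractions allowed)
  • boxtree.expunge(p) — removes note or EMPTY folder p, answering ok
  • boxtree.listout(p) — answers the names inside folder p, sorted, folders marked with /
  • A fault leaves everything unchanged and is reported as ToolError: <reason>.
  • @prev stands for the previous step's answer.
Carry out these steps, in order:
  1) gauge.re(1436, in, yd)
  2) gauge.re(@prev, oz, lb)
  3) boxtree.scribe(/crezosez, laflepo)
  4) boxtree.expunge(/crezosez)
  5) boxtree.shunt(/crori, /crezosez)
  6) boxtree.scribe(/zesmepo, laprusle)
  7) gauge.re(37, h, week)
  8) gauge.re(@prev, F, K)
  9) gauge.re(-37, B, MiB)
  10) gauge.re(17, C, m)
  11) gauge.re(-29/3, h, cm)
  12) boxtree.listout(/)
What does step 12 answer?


·→ gauge.re(1436, in, yd)
·← 359/9
·→ gauge.re(@prev, oz, lb)
·← 359/144
·→ boxtree.scribe(/crezosez, laflepo)
·← created
·→ boxtree.expunge(/crezosez)
·← ok
·→ boxtree.shunt(/crori, /crezosez)
·← ok
·→ boxtree.scribe(/zesmepo, laprusle)
·← created
·→ gauge.re(37, h, week)
·← 37/168
·→ gauge.re(@prev, F, K)
·← 1931539/7560
·→ gauge.re(-37, B, MiB)
·← -37/1048576
·→ gauge.re(17, C, m)
·← ToolError: incompatible units
·→ gauge.re(-29/3, h, cm)
·← ToolError: incompatible units
·→ boxtree.listout(/)
·← [brox, crezosez, drisnudi, zesmepo]

Answer: [brox, crezosez, drisnudi, zesmepo]


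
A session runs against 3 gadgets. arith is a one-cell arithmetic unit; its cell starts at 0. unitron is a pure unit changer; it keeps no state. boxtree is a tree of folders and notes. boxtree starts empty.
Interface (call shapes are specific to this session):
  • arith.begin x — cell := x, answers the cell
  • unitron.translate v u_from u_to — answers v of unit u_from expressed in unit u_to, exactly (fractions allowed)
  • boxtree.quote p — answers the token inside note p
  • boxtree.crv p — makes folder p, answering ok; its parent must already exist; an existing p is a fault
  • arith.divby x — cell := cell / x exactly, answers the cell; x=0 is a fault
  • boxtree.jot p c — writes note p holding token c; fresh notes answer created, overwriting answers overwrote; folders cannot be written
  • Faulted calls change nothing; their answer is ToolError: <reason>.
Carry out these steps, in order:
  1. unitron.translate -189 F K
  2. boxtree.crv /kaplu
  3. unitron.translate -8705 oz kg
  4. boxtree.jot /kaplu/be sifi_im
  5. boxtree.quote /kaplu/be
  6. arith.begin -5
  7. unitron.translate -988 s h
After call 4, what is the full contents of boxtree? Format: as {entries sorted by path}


# translate(v=-189, u_from=F, u_to=K) ~> 27067/180
# crv(p=/kaplu) ~> ok
# translate(v=-8705, u_from=oz, u_to=kg) ~> -78970431617/320000000
# jot(p=/kaplu/be, c=sifi_im) ~> created
# quote(p=/kaplu/be) ~> sifi_im
# begin(x=-5) ~> -5
# translate(v=-988, u_from=s, u_to=h) ~> -247/900

Answer: {kaplu/, kaplu/be=sifi_im}


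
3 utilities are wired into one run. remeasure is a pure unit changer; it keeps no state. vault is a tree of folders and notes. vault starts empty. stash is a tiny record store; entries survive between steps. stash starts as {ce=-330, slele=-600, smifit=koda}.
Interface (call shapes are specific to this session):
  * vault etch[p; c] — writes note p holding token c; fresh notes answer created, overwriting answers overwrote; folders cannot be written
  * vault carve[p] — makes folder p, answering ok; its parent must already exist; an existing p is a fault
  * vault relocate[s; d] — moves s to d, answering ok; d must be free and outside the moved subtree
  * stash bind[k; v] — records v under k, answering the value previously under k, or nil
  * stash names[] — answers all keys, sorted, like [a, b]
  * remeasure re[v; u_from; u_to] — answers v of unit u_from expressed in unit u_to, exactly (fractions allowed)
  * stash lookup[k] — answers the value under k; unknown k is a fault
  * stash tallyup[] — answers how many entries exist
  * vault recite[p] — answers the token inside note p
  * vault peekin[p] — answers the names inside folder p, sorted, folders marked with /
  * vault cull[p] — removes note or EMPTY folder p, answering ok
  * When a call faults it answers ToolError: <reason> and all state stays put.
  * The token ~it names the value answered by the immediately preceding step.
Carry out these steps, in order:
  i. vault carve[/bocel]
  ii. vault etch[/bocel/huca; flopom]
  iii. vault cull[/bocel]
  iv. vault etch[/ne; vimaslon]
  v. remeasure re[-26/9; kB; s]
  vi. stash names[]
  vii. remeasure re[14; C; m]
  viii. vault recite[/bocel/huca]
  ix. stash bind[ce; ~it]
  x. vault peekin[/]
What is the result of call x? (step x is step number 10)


~$ vault carve p: /bocel
= ok
~$ vault etch p: /bocel/huca c: flopom
= created
~$ vault cull p: /bocel
= ToolError: not empty
~$ vault etch p: /ne c: vimaslon
= created
~$ remeasure re v: -26/9 u_from: kB u_to: s
= ToolError: incompatible units
~$ stash names
= [ce, slele, smifit]
~$ remeasure re v: 14 u_from: C u_to: m
= ToolError: incompatible units
~$ vault recite p: /bocel/huca
= flopom
~$ stash bind k: ce v: ~it
= -330
~$ vault peekin p: /
= [bocel/, ne]

Answer: [bocel/, ne]


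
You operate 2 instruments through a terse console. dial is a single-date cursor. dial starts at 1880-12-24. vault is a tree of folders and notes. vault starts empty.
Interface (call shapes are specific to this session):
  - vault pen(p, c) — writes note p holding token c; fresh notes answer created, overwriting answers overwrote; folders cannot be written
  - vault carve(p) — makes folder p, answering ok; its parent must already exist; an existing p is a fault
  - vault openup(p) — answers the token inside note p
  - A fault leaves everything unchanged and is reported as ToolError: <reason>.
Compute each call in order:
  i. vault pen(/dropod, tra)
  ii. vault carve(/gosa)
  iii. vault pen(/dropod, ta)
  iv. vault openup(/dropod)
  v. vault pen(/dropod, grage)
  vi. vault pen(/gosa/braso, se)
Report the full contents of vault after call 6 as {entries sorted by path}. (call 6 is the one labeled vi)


Step: vault pen[p→/dropod; c→tra]
Result: created
Step: vault carve[p→/gosa]
Result: ok
Step: vault pen[p→/dropod; c→ta]
Result: overwrote
Step: vault openup[p→/dropod]
Result: ta
Step: vault pen[p→/dropod; c→grage]
Result: overwrote
Step: vault pen[p→/gosa/braso; c→se]
Result: created

Answer: {dropod=grage, gosa/, gosa/braso=se}


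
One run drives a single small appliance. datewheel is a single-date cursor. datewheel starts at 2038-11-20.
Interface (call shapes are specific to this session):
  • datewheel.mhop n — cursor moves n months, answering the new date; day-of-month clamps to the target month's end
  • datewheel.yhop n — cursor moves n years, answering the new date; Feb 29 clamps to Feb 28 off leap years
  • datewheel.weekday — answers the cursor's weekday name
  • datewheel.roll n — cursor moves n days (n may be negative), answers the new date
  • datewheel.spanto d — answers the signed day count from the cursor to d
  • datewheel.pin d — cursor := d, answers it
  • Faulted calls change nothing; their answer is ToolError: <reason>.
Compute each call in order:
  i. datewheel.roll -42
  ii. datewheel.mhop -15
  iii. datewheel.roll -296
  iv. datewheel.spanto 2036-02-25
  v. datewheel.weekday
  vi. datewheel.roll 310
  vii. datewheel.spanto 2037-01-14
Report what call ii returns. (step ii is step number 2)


==> datewheel.roll(-42)
<== 2038-10-09
==> datewheel.mhop(-15)
<== 2037-07-09
==> datewheel.roll(-296)
<== 2036-09-16
==> datewheel.spanto(2036-02-25)
<== -204
==> datewheel.weekday()
<== Tuesday
==> datewheel.roll(310)
<== 2037-07-23
==> datewheel.spanto(2037-01-14)
<== -190

Answer: 2037-07-09


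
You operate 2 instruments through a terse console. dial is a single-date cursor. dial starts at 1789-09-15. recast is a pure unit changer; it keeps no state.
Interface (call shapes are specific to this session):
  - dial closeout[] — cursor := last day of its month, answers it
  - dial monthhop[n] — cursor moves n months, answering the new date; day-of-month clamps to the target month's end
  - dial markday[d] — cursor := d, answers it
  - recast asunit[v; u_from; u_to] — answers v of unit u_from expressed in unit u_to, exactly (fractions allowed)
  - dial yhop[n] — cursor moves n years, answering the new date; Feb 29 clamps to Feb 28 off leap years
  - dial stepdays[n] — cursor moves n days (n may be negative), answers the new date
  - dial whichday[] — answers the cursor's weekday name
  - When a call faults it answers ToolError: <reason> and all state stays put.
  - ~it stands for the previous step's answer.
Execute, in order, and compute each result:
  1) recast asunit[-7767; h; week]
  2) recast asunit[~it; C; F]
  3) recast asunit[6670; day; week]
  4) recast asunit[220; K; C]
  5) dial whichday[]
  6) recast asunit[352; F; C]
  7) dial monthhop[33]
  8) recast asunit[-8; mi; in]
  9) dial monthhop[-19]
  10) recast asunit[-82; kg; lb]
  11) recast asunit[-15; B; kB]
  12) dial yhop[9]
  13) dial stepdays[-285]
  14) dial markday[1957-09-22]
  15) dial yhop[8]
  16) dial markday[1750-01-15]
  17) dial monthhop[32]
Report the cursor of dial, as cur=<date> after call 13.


>>> recast asunit v→-7767 u_from→h u_to→week
  -2589/56
>>> recast asunit v→~it u_from→C u_to→F
  -14341/280
>>> recast asunit v→6670 u_from→day u_to→week
  6670/7
>>> recast asunit v→220 u_from→K u_to→C
  -1063/20
>>> dial whichday
  Tuesday
>>> recast asunit v→352 u_from→F u_to→C
  1600/9
>>> dial monthhop n→33
  1792-06-15
>>> recast asunit v→-8 u_from→mi u_to→in
  -506880
>>> dial monthhop n→-19
  1790-11-15
>>> recast asunit v→-82 u_from→kg u_to→lb
  -8200000000/45359237
>>> recast asunit v→-15 u_from→B u_to→kB
  -3/200
>>> dial yhop n→9
  1799-11-15
>>> dial stepdays n→-285
  1799-02-03
>>> dial markday d→1957-09-22
  1957-09-22
>>> dial yhop n→8
  1965-09-22
>>> dial markday d→1750-01-15
  1750-01-15
>>> dial monthhop n→32
  1752-09-15

Answer: cur=1799-02-03


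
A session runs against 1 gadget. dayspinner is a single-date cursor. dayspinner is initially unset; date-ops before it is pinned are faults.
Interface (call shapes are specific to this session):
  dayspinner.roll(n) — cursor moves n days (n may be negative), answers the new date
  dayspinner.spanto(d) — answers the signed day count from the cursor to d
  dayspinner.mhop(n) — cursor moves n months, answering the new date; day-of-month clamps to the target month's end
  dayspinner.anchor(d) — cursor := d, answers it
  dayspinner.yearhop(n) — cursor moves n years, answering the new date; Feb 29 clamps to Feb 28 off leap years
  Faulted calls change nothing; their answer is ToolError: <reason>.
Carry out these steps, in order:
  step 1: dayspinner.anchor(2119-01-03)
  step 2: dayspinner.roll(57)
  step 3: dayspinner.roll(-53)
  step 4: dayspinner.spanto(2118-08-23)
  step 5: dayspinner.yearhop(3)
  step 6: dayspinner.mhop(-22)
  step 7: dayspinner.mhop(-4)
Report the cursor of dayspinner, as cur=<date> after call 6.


Answer: cur=2120-03-07

Derivation:
Invoking dayspinner.anchor using d=2119-01-03, yielding 2119-01-03.
Using dayspinner.roll using n=57, and get 2119-03-01.
Now I run dayspinner.roll using n=-53, which returns 2119-01-07.
Then dayspinner.spanto using d=2118-08-23: -137.
Invoking dayspinner.yearhop using n=3, → 2122-01-07.
Calling dayspinner.mhop using n=-22, — result: 2120-03-07.
I invoke dayspinner.mhop using n=-4: 2119-11-07.


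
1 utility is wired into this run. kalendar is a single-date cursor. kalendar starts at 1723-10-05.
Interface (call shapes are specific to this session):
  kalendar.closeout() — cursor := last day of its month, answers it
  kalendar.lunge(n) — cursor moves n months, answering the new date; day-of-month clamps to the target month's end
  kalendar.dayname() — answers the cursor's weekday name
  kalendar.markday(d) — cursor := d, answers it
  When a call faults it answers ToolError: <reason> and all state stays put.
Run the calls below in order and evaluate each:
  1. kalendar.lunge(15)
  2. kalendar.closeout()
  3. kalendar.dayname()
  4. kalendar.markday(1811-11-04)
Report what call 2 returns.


Answer: 1725-01-31

Derivation:
> kalendar.lunge n='15'
= 1725-01-05
> kalendar.closeout
= 1725-01-31
> kalendar.dayname
= Wednesday
> kalendar.markday d='1811-11-04'
= 1811-11-04


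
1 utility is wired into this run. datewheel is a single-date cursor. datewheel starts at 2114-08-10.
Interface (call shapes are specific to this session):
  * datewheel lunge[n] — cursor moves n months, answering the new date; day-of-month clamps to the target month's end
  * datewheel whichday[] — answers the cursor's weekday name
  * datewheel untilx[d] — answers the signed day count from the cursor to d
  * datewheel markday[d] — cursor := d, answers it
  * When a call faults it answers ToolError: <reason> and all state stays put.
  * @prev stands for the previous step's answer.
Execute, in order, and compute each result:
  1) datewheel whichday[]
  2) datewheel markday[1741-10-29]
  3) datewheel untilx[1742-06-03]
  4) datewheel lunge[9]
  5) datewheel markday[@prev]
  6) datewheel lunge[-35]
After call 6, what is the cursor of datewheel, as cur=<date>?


Now I run datewheel whichday(): Friday.
I run datewheel markday on d=1741-10-29, and get 1741-10-29.
Now I run datewheel untilx on d=1742-06-03, and see 217.
I invoke datewheel lunge on n=9, giving 1742-07-29.
I run datewheel markday on d=@prev, and see 1742-07-29.
Now I run datewheel lunge on n=-35, — result: 1739-08-29.

Answer: cur=1739-08-29


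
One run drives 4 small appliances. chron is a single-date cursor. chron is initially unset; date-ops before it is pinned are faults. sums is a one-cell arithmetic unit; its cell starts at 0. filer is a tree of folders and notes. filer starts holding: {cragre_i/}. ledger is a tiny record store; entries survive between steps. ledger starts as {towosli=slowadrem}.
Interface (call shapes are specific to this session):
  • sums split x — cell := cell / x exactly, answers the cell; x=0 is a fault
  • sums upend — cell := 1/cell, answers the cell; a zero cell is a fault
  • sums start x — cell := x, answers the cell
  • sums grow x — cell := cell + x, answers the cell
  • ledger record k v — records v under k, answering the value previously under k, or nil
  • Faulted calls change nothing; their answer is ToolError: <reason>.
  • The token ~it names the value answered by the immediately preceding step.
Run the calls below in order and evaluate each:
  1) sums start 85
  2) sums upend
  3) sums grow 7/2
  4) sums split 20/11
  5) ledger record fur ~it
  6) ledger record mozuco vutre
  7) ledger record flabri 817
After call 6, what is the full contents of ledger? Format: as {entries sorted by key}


CALL sums start[x: 85]
RET  85
CALL sums upend[]
RET  1/85
CALL sums grow[x: 7/2]
RET  597/170
CALL sums split[x: 20/11]
RET  6567/3400
CALL ledger record[k: fur; v: ~it]
RET  nil
CALL ledger record[k: mozuco; v: vutre]
RET  nil
CALL ledger record[k: flabri; v: 817]
RET  nil

Answer: {fur=6567/3400, mozuco=vutre, towosli=slowadrem}


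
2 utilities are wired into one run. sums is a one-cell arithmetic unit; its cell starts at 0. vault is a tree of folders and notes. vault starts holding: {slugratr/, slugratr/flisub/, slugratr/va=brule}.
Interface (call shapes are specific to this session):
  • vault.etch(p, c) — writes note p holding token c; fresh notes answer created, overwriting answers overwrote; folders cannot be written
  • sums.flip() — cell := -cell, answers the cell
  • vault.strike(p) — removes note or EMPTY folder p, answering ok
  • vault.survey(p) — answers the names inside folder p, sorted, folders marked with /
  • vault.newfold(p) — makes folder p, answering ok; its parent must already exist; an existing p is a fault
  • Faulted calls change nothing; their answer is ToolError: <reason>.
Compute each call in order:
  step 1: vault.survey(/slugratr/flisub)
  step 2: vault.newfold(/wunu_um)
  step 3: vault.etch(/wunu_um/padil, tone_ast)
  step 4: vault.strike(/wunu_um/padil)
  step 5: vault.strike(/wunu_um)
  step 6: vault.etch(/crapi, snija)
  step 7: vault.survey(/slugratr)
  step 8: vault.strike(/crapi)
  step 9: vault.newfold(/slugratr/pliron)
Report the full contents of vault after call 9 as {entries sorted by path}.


Act: vault.survey[/slugratr/flisub]
Obs: []
Act: vault.newfold[/wunu_um]
Obs: ok
Act: vault.etch[/wunu_um/padil; tone_ast]
Obs: created
Act: vault.strike[/wunu_um/padil]
Obs: ok
Act: vault.strike[/wunu_um]
Obs: ok
Act: vault.etch[/crapi; snija]
Obs: created
Act: vault.survey[/slugratr]
Obs: [flisub/, va]
Act: vault.strike[/crapi]
Obs: ok
Act: vault.newfold[/slugratr/pliron]
Obs: ok

Answer: {slugratr/, slugratr/flisub/, slugratr/pliron/, slugratr/va=brule}


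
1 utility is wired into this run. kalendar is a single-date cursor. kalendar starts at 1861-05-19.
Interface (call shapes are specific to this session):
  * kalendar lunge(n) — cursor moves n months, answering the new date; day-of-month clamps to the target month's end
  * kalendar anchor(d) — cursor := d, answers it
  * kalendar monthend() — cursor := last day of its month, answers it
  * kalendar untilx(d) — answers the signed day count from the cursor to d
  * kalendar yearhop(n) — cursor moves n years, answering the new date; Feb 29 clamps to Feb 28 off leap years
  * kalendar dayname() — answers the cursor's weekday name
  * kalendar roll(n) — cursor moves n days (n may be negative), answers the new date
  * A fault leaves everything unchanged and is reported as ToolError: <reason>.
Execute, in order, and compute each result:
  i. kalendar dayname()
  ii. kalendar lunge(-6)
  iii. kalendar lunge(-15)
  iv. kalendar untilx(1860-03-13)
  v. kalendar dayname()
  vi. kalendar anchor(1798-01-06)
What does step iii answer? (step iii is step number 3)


Answer: 1859-08-19

Derivation:
>> kalendar dayname()
<< Sunday
>> kalendar lunge(-6)
<< 1860-11-19
>> kalendar lunge(-15)
<< 1859-08-19
>> kalendar untilx(1860-03-13)
<< 207
>> kalendar dayname()
<< Friday
>> kalendar anchor(1798-01-06)
<< 1798-01-06


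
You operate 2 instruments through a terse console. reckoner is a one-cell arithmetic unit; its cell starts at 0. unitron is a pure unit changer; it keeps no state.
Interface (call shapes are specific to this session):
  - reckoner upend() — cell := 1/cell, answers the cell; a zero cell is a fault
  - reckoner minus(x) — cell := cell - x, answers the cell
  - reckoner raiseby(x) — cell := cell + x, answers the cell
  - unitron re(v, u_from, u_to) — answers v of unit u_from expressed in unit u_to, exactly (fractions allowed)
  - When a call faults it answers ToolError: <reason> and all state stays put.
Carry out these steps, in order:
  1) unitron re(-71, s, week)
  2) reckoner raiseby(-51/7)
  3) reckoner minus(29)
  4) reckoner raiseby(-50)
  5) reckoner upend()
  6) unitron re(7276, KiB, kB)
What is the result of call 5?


→ unitron re(-71, s, week)
← -71/604800
→ reckoner raiseby(-51/7)
← -51/7
→ reckoner minus(29)
← -254/7
→ reckoner raiseby(-50)
← -604/7
→ reckoner upend()
← -7/604
→ unitron re(7276, KiB, kB)
← 931328/125

Answer: -7/604


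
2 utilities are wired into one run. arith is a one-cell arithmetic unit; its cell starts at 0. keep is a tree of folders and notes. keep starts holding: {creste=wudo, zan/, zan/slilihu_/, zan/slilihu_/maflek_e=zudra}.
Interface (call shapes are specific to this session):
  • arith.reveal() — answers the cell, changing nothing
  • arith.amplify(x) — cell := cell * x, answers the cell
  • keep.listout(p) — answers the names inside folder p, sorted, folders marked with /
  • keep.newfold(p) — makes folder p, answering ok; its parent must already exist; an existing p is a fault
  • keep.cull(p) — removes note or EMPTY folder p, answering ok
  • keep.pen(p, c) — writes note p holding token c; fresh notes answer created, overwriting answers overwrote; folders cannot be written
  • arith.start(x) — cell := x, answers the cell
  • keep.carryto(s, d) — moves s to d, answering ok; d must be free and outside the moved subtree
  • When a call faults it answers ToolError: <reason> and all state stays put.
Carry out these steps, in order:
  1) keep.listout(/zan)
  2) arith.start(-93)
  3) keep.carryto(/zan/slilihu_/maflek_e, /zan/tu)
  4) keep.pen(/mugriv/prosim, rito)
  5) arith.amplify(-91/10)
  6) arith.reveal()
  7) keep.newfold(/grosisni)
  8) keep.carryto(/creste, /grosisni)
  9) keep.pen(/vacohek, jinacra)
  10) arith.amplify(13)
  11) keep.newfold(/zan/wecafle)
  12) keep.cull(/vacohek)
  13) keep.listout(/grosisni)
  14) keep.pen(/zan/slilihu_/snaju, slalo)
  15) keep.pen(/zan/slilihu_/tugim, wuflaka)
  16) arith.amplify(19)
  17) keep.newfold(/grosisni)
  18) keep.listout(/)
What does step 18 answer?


Answer: [creste, grosisni/, zan/]

Derivation:
>> listout(p=/zan)
<< [slilihu_/]
>> start(x=-93)
<< -93
>> carryto(s=/zan/slilihu_/maflek_e, d=/zan/tu)
<< ok
>> pen(p=/mugriv/prosim, c=rito)
<< ToolError: no parent
>> amplify(x=-91/10)
<< 8463/10
>> reveal()
<< 8463/10
>> newfold(p=/grosisni)
<< ok
>> carryto(s=/creste, d=/grosisni)
<< ToolError: exists
>> pen(p=/vacohek, c=jinacra)
<< created
>> amplify(x=13)
<< 110019/10
>> newfold(p=/zan/wecafle)
<< ok
>> cull(p=/vacohek)
<< ok
>> listout(p=/grosisni)
<< []
>> pen(p=/zan/slilihu_/snaju, c=slalo)
<< created
>> pen(p=/zan/slilihu_/tugim, c=wuflaka)
<< created
>> amplify(x=19)
<< 2090361/10
>> newfold(p=/grosisni)
<< ToolError: exists
>> listout(p=/)
<< [creste, grosisni/, zan/]


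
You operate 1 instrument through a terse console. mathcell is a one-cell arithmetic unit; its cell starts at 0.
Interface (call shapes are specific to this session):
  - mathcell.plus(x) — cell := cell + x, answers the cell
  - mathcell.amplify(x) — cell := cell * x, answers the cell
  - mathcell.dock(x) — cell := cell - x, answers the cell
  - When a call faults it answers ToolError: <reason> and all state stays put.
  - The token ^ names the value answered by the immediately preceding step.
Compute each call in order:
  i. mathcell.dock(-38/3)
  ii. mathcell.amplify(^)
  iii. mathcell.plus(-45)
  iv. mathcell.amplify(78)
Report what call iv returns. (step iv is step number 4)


Answer: 27014/3

Derivation:
~$ dock x: -38/3
  38/3
~$ amplify x: ^
  1444/9
~$ plus x: -45
  1039/9
~$ amplify x: 78
  27014/3


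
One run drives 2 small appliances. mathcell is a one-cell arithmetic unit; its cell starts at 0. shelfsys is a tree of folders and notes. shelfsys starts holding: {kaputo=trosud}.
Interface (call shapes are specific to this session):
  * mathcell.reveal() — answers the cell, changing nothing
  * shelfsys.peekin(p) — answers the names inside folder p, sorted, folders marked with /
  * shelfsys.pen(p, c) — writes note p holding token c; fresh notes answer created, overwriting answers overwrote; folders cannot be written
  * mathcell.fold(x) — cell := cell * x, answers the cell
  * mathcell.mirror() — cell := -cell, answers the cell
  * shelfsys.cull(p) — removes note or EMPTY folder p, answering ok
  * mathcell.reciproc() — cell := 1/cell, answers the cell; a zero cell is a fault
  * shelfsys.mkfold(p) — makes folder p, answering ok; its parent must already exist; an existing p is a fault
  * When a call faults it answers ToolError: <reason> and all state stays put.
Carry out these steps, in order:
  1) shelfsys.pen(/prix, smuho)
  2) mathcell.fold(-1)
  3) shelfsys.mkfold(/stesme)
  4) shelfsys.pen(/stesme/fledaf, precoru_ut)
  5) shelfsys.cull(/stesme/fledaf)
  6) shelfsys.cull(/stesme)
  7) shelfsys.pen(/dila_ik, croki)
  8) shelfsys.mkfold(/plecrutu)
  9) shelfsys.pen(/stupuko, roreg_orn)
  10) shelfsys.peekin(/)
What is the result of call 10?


==> shelfsys.pen(/prix, smuho)
<== created
==> mathcell.fold(-1)
<== 0
==> shelfsys.mkfold(/stesme)
<== ok
==> shelfsys.pen(/stesme/fledaf, precoru_ut)
<== created
==> shelfsys.cull(/stesme/fledaf)
<== ok
==> shelfsys.cull(/stesme)
<== ok
==> shelfsys.pen(/dila_ik, croki)
<== created
==> shelfsys.mkfold(/plecrutu)
<== ok
==> shelfsys.pen(/stupuko, roreg_orn)
<== created
==> shelfsys.peekin(/)
<== [dila_ik, kaputo, plecrutu/, prix, stupuko]

Answer: [dila_ik, kaputo, plecrutu/, prix, stupuko]


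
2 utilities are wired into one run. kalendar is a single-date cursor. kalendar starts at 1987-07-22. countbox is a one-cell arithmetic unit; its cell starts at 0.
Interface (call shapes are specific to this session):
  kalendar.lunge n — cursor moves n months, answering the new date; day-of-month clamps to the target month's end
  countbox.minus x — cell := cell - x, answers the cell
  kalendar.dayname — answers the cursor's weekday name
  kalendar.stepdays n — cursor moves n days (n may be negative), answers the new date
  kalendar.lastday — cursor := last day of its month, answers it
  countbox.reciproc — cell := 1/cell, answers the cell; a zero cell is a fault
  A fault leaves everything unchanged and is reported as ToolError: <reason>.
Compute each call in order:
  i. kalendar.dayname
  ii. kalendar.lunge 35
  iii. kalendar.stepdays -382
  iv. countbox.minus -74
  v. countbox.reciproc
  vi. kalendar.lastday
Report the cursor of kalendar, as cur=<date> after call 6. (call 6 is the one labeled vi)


I run kalendar.dayname, — result: Wednesday.
I use kalendar.lunge passing n='35', and observe 1990-06-22.
I run kalendar.stepdays passing n='-382', yielding 1989-06-05.
I run countbox.minus passing x='-74', and see 74.
Next I call countbox.reciproc(), — result: 1/74.
I invoke kalendar.lastday, → 1989-06-30.

Answer: cur=1989-06-30


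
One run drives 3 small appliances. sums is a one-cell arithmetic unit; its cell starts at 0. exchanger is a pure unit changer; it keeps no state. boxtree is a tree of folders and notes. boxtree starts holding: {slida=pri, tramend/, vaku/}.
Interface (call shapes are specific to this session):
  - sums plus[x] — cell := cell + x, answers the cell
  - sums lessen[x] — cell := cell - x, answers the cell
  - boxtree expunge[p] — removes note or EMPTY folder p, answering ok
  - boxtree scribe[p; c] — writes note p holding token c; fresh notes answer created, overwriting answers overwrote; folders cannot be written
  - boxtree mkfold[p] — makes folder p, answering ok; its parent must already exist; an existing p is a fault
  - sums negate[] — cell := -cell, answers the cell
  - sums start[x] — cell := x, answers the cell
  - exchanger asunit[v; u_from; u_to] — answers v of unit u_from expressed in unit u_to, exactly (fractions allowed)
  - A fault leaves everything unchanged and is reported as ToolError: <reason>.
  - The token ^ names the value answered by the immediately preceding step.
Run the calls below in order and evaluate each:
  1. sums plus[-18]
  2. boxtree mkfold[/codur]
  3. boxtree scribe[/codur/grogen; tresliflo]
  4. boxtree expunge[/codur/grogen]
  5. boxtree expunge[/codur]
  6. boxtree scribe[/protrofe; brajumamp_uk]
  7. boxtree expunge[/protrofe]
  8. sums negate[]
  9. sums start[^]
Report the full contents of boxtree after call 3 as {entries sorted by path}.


% sums plus x→-18
= -18
% boxtree mkfold p→/codur
= ok
% boxtree scribe p→/codur/grogen c→tresliflo
= created
% boxtree expunge p→/codur/grogen
= ok
% boxtree expunge p→/codur
= ok
% boxtree scribe p→/protrofe c→brajumamp_uk
= created
% boxtree expunge p→/protrofe
= ok
% sums negate
= 18
% sums start x→^
= 18

Answer: {codur/, codur/grogen=tresliflo, slida=pri, tramend/, vaku/}


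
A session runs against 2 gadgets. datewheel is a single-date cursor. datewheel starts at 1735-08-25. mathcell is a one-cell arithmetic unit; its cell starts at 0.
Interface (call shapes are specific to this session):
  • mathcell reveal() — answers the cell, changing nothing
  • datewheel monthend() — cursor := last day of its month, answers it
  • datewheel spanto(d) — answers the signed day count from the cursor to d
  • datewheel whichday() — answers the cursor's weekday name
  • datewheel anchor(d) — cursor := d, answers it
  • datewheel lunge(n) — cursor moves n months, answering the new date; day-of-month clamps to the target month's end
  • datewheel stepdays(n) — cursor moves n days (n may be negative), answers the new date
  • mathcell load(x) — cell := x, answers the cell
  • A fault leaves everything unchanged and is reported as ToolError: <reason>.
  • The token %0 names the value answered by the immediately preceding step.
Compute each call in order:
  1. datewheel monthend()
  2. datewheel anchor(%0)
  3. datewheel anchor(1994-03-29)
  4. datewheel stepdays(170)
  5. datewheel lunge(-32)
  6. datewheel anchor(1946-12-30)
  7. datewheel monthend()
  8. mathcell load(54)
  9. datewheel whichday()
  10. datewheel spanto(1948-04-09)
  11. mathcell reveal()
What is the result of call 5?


Answer: 1992-01-15

Derivation:
# 1. datewheel monthend() == 1735-08-31
# 2. datewheel anchor(d: %0) == 1735-08-31
# 3. datewheel anchor(d: 1994-03-29) == 1994-03-29
# 4. datewheel stepdays(n: 170) == 1994-09-15
# 5. datewheel lunge(n: -32) == 1992-01-15
# 6. datewheel anchor(d: 1946-12-30) == 1946-12-30
# 7. datewheel monthend() == 1946-12-31
# 8. mathcell load(x: 54) == 54
# 9. datewheel whichday() == Tuesday
# 10. datewheel spanto(d: 1948-04-09) == 465
# 11. mathcell reveal() == 54


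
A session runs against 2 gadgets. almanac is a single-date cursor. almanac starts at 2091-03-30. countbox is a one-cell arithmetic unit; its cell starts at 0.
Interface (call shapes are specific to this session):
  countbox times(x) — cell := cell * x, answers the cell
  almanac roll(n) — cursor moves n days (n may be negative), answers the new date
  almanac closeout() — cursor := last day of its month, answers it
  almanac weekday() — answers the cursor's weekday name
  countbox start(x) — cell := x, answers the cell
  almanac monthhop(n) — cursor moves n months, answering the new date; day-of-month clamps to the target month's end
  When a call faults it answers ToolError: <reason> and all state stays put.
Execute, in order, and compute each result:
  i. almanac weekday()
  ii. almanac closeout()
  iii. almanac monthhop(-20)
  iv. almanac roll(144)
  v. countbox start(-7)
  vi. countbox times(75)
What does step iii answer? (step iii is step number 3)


I call almanac weekday(), and see Friday.
Calling almanac closeout, and get 2091-03-31.
Calling almanac monthhop(n→-20), → 2089-07-31.
I run almanac roll(n→144): 2089-12-22.
I call countbox start(x→-7), yielding -7.
Now I run countbox times(x→75), yielding -525.

Answer: 2089-07-31


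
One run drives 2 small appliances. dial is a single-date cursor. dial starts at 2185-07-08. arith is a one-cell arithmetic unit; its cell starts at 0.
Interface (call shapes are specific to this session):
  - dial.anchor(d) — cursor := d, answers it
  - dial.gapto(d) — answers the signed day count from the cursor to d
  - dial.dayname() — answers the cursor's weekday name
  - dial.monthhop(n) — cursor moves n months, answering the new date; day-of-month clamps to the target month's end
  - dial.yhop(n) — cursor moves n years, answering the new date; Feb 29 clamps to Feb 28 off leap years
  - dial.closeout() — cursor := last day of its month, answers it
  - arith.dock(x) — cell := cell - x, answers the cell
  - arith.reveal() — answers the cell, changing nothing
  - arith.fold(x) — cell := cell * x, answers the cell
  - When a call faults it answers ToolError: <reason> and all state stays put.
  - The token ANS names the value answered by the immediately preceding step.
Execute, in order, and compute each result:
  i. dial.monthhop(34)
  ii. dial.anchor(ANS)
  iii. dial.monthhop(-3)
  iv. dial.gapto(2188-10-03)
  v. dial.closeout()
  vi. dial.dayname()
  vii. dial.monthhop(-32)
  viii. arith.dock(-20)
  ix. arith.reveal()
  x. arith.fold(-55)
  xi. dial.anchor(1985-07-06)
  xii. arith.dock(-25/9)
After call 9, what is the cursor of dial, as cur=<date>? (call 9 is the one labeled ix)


Answer: cur=2185-06-29

Derivation:
==> monthhop(n: 34)
<== 2188-05-08
==> anchor(d: ANS)
<== 2188-05-08
==> monthhop(n: -3)
<== 2188-02-08
==> gapto(d: 2188-10-03)
<== 238
==> closeout()
<== 2188-02-29
==> dayname()
<== Friday
==> monthhop(n: -32)
<== 2185-06-29
==> dock(x: -20)
<== 20
==> reveal()
<== 20
==> fold(x: -55)
<== -1100
==> anchor(d: 1985-07-06)
<== 1985-07-06
==> dock(x: -25/9)
<== -9875/9


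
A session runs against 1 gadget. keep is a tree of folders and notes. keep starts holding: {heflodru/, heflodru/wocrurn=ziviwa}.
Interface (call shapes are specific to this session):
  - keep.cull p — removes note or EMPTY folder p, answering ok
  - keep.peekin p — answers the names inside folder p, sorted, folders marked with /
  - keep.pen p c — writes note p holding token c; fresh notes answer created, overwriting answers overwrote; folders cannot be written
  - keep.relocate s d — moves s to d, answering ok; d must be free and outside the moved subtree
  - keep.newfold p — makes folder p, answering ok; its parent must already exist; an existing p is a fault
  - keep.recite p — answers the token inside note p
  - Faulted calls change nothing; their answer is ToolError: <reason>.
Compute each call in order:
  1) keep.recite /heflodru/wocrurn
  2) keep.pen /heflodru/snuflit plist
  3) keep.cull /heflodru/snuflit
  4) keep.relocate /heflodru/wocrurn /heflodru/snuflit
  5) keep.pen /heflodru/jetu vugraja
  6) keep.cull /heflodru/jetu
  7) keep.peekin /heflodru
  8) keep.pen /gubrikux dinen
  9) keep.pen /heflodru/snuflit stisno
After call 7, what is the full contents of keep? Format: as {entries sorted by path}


Answer: {heflodru/, heflodru/snuflit=ziviwa}

Derivation:
>> recite(/heflodru/wocrurn)
<< ziviwa
>> pen(/heflodru/snuflit, plist)
<< created
>> cull(/heflodru/snuflit)
<< ok
>> relocate(/heflodru/wocrurn, /heflodru/snuflit)
<< ok
>> pen(/heflodru/jetu, vugraja)
<< created
>> cull(/heflodru/jetu)
<< ok
>> peekin(/heflodru)
<< [snuflit]
>> pen(/gubrikux, dinen)
<< created
>> pen(/heflodru/snuflit, stisno)
<< overwrote
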